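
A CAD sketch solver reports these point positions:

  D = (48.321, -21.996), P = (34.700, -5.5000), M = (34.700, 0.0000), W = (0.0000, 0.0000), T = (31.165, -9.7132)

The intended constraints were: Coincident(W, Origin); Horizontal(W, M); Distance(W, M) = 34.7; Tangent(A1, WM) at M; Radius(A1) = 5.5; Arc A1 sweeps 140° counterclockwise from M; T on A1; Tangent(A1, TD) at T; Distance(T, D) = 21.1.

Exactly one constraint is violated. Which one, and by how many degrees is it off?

Tangent(A1, TD) at T — off by 4.40°.

W = (0.00, 0.00) ✓; W.y = 0.00, M.y = 0.00 ✓; |WM| = 34.70 ✓; ∠(PM, MW) = 90.00° ✓; |PM| = 5.500 ✓; bearing(P→T) − bearing(P→M) = 140.0° ✓; |PT| = 5.500 ✓; ∠(PT, TD) = 85.60° ✗; |TD| = 21.10 ✓.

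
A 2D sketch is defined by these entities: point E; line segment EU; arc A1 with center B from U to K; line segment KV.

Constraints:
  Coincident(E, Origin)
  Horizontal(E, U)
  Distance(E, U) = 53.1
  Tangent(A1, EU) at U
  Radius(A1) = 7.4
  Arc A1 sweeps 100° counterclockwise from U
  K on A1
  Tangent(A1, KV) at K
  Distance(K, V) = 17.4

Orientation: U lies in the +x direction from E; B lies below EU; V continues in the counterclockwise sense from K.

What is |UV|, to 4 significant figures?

26.17

E is at the origin; E and U share the same y with |EU| = 53.1 and U on the +x side, so U = (53.10, 0.000). Since A1 is tangent to EU there, BU ⟂ EU, so B = U + (0, -7.4) = (53.10, -7.400). On A1, U sits at bearing 90° from B; a 100° counterclockwise sweep puts K at bearing 190°, so K = B + 7.4·(cos 190°, sin 190°) = (45.81, -8.685). Tangency of A1 to KV means the radius BK is perpendicular to KV, so KV runs along (−sin 190°, cos 190°); with |KV| = 17.4, V = (48.83, -25.82). Then |UV| = |V − U| = 26.17.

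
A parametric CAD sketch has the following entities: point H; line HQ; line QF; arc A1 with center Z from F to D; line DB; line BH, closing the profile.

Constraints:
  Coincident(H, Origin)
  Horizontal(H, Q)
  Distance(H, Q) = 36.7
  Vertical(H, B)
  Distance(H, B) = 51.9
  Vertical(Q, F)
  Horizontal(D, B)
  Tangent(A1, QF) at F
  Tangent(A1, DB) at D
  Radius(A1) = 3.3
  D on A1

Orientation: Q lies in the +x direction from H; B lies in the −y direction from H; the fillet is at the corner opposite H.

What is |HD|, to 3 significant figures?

61.7

H is at the origin; HQ is horizontal with |HQ| = 36.7 and Q on the +x side, so Q = (36.7, 0.00). HB is vertical with |HB| = 51.9 and B on the −y side, so B = (0.00, -51.9). The virtual corner opposite H is at (36.7, -51.9). Since A1 is tangent to QF there, ZF ⟂ QF and tangency of A1 to DB means the radius ZD is perpendicular to DB, with radius 3.3, so the center Z sits 3.3 in from both sides at Z = (33.4, -48.6). That places the tangent points at F = (36.7, -48.6) on QF and D = (33.4, -51.9) on DB. Then |HD| = |D − H| = 61.7.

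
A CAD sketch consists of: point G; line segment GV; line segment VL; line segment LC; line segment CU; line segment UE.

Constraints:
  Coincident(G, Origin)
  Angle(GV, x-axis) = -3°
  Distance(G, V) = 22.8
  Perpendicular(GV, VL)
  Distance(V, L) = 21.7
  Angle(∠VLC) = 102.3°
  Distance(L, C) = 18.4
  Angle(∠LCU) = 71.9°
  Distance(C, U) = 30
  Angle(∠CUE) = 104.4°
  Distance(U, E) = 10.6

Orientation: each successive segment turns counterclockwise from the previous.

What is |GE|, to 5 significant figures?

19.234

G is at the origin; GV runs at -3.0° with length 22.8, so V = (22.769, -1.1933). GV is perpendicular to VL, so VL runs at 87.000°; with |VL| = 21.7, L = (23.904, 20.477). ∠VLC = 102.3° gives LC at 164.70° from the x-axis; with |LC| = 18.4, C = (6.1566, 25.332). ∠LCU = 71.9° gives CU at -87.200° from the x-axis; with |CU| = 30.0, U = (7.6221, -4.6319). ∠CUE = 104.4° gives UE at -11.600° from the x-axis; with |UE| = 10.6, E = (18.006, -6.7633). Then |GE| = |E − G| = 19.234.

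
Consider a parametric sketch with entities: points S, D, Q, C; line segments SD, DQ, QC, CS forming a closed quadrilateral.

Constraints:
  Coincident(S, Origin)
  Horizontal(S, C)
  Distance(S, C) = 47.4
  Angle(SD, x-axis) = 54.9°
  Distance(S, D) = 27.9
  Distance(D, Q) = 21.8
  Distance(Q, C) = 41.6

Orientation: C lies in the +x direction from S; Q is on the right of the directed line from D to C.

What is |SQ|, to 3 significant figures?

6.90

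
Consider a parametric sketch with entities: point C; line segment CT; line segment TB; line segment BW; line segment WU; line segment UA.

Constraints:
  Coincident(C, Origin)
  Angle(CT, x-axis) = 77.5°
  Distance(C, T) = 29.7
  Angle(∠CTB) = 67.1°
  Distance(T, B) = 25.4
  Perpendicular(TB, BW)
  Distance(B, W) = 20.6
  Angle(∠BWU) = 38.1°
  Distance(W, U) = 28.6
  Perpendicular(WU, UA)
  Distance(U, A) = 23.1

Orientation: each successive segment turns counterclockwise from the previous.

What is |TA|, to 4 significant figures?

30.55

∠BWU = 38.1° gives WU at 62.30° from the x-axis; with |WU| = 28.6, U = (-1.541, 29.47). WU is perpendicular to UA, so UA runs at 152.3°; with |UA| = 23.1, A = (-21.99, 40.21). Then |TA| = |A − T| = 30.55.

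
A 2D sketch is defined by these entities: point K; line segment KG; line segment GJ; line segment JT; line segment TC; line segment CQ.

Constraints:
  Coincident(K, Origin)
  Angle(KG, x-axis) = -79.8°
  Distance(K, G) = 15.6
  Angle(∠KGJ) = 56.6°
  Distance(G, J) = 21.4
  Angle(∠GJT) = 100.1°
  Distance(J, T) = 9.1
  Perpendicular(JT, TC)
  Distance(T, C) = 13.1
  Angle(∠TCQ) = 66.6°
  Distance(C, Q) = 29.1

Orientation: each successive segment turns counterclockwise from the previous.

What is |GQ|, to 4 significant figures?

23.94

K is at the origin; KG runs at -79.8° with length 15.6, so G = (2.763, -15.35). ∠KGJ = 56.6° gives GJ at 43.60° from the x-axis; with |GJ| = 21.4, J = (18.26, -0.5956). ∠GJT = 100.1° gives JT at 123.5° from the x-axis; with |JT| = 9.1, T = (13.24, 6.993). The perpendicularity gives TC at right angles to JT, so TC runs at -146.5°; with |TC| = 13.1, C = (2.313, -0.2376). ∠TCQ = 66.6° gives CQ at -33.10° from the x-axis; with |CQ| = 29.1, Q = (26.69, -16.13). Then |GQ| = |Q − G| = 23.94.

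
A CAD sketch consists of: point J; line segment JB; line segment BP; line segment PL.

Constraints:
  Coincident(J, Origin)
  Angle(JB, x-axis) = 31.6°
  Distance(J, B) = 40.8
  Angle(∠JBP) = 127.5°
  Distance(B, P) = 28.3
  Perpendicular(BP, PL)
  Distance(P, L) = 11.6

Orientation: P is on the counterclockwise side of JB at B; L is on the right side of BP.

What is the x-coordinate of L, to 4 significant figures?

49.20

J is at the origin; JB runs at 31.6° with length 40.8, so B = 40.8·(cos 31.6°, sin 31.6°) = (34.75, 21.38). ∠JBP = 127.5°, so BP runs at 31.6° + (180° − 127.5°) = 84.10° from the x-axis; with |BP| = 28.3, P = B + 28.3·(cos 84.10°, sin 84.10°) = (37.66, 49.53). The perpendicularity gives PL at right angles to BP; with |PL| = 11.6 on the right of BP, L = P + 11.6·(0.9947, -0.1028) = (49.20, 48.34). So L.x = 49.20.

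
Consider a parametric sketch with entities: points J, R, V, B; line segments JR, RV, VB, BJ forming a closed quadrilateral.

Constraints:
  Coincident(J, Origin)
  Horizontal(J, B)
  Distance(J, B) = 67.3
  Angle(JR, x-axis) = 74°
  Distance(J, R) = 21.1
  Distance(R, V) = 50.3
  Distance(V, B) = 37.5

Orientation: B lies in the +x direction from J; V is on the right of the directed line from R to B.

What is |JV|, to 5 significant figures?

41.005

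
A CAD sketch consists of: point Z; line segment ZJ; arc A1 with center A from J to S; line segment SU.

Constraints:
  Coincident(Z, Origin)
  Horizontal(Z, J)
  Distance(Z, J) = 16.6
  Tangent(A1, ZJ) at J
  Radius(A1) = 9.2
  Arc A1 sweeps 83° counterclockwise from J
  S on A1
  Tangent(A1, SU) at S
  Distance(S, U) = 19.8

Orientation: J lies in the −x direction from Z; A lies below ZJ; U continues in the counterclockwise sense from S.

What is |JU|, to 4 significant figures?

30.04

Z is at the origin; Z and J share the same y with |ZJ| = 16.6 and J on the −x side, so J = (-16.60, 0.000). Tangency of A1 to ZJ means the radius AJ is perpendicular to ZJ, so A = J + (0, -9.2) = (-16.60, -9.200). On A1, J sits at bearing 90° from A; an 83° counterclockwise sweep puts S at bearing 173°, so S = A + 9.2·(cos 173°, sin 173°) = (-25.73, -8.079). Tangency of A1 to SU means the radius AS is perpendicular to SU, so SU runs along (−sin 173°, cos 173°); with |SU| = 19.8, U = (-28.14, -27.73). Then |JU| = |U − J| = 30.04.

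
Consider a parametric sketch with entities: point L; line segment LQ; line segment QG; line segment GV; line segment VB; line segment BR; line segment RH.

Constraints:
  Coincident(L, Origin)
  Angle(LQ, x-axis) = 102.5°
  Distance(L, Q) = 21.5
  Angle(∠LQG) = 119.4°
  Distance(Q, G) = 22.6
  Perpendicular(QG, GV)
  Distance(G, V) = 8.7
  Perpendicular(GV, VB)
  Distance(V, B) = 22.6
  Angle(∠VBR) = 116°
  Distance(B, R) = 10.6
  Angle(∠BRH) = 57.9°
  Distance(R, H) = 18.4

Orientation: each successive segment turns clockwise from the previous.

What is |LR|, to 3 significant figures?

20.4

L is at the origin; LQ runs at 102.5° with length 21.5, so Q = (-4.65, 21.0). ∠LQG = 119.4° gives QG at 41.9° from the x-axis; with |QG| = 22.6, G = (12.2, 36.1). QG is perpendicular to GV, so GV runs at -48.1°; with |GV| = 8.7, V = (18.0, 29.6). GV is perpendicular to VB, so VB runs at -138°; with |VB| = 22.6, B = (1.16, 14.5). ∠VBR = 116.0° gives BR at 158° from the x-axis; with |BR| = 10.6, R = (-8.66, 18.5). Then |LR| = |R − L| = 20.4.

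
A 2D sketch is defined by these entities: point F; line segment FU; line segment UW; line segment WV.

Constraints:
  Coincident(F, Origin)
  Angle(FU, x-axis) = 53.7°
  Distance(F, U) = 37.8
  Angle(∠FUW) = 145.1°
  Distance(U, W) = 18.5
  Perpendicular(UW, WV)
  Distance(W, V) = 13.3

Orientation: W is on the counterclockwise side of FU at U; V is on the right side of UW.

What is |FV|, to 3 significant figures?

60.6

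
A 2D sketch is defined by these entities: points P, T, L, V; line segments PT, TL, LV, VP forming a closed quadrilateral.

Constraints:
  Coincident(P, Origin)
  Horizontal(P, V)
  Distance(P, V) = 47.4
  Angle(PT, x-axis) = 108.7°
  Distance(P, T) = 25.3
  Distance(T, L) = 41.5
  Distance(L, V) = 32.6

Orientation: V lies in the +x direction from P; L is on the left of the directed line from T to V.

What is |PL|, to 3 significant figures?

44.1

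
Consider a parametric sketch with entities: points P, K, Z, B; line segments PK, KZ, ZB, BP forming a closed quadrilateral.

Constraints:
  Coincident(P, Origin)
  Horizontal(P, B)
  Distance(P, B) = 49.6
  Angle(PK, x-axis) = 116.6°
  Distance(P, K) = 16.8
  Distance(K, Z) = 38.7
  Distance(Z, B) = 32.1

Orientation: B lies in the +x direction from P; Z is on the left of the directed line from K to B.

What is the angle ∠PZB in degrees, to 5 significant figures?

87.797°

P is at the origin; P and B share the same y with |PB| = 49.6 and B in +x, so B = (49.6, 0). PK runs at 116.6° with |PK| = 16.8, so K = (-7.5224, 15.022). Z is determined by |KZ| = 38.7 and |ZB| = 32.1 together: it lies at the intersection of circle(K, 38.7) and circle(B, 32.1). With |KB| = 59.065, the foot of the radical line on KB is 33.488 from K and the perpendicular offset is √(38.7² − 33.488²) = 19.397. Taking the left-of-KB solution: Z = (29.798, 25.264).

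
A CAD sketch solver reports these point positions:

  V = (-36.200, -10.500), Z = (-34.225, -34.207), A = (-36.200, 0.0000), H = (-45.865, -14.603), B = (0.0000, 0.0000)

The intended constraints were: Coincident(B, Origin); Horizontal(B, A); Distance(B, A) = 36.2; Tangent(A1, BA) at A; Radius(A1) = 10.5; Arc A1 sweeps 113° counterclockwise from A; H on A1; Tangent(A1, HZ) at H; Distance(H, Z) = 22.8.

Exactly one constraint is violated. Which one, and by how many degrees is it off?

Tangent(A1, HZ) at H — off by 7.70°.

B = (0.00, 0.00) ✓; B.y = 0.00, A.y = 0.00 ✓; |BA| = 36.20 ✓; ∠(VA, AB) = 90.00° ✓; |VA| = 10.50 ✓; bearing(V→H) − bearing(V→A) = 113.0° ✓; |VH| = 10.50 ✓; ∠(VH, HZ) = 82.30° ✗; |HZ| = 22.80 ✓.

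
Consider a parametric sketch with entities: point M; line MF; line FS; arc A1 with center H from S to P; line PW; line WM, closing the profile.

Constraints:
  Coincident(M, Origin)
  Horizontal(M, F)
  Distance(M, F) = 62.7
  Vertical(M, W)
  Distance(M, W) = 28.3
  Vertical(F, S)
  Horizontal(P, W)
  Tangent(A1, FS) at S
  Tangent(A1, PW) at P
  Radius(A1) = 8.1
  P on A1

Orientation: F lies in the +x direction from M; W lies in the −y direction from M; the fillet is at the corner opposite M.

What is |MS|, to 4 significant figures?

65.87

M is at the origin; MF is horizontal with |MF| = 62.7 and F on the +x side, so F = (62.70, 0.000). M and W share the same x with |MW| = 28.3 and W on the −y side, so W = (0.000, -28.30). The virtual corner opposite M is at (62.70, -28.30). A1 meets FS tangentially, so HS is at right angles to FS and since A1 is tangent to PW there, HP ⟂ PW, with radius 8.1, so the center H sits 8.1 in from both sides at H = (54.60, -20.20). That places the tangent points at S = (62.70, -20.20) on FS and P = (54.60, -28.30) on PW. Then |MS| = |S − M| = 65.87.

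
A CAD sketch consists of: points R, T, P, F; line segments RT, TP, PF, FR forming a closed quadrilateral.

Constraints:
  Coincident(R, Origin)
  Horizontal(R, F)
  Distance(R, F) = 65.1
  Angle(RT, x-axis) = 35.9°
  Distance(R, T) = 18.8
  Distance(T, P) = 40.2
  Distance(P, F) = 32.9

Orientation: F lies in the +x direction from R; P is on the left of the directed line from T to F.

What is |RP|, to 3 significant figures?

58.9

Checks: |TP| = 40.20 ✓; |PF| = 32.90 ✓.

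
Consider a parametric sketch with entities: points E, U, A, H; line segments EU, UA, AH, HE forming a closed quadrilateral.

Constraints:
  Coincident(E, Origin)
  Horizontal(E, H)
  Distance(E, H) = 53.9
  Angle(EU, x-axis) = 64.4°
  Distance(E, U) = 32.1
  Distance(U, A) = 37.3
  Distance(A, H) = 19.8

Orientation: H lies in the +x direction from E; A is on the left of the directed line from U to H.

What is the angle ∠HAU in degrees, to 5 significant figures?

116.42°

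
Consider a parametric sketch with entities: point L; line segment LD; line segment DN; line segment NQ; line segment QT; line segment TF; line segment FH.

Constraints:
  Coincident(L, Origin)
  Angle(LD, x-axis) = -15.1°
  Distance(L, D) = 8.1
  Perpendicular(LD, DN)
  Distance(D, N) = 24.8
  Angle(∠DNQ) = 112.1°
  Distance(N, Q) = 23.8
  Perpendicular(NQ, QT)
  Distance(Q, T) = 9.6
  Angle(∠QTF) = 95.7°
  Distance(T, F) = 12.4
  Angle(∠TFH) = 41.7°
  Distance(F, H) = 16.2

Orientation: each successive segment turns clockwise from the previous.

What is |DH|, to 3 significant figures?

39.8

L is at the origin; LD runs at -15.1° with length 8.1, so D = (7.82, -2.11). The perpendicularity gives DN at right angles to LD, so DN runs at -105°; with |DN| = 24.8, N = (1.36, -26.1). ∠DNQ = 112.1° gives NQ at -173° from the x-axis; with |NQ| = 23.8, Q = (-22.3, -29.0). The perpendicularity gives QT at right angles to NQ, so QT runs at 97.0°; with |QT| = 9.6, T = (-23.4, -19.4). ∠QTF = 95.7° gives TF at 12.7° from the x-axis; with |TF| = 12.4, F = (-11.3, -16.7). ∠TFH = 41.7° gives FH at -126° from the x-axis; with |FH| = 16.2, H = (-20.8, -29.9). Then |DH| = |H − D| = 39.8.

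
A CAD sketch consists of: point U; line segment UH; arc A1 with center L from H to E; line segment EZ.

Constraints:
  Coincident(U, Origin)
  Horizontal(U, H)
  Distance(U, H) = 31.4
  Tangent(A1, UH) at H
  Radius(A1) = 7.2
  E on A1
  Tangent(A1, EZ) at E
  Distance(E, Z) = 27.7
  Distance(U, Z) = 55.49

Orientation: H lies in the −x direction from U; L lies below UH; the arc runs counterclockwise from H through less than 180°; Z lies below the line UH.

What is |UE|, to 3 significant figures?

38.8

Checks: |LE| = 7.200 ✓; ∠(LE, EZ) = 90.00° ✓; |EZ| = 27.70 ✓; |UZ| = 55.49 ✓.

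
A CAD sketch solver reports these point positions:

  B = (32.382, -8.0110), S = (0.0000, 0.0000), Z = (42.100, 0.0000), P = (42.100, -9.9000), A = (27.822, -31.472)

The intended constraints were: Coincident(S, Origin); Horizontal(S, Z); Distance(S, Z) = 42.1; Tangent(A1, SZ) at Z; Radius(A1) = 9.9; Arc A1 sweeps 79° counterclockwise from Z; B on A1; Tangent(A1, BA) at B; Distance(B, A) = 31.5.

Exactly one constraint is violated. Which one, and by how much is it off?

Distance(B, A) = 31.5 — off by 7.60.

S = (0.00, 0.00) ✓; S.y = 0.00, Z.y = 0.00 ✓; |SZ| = 42.10 ✓; ∠(PZ, ZS) = 90.00° ✓; |PZ| = 9.900 ✓; bearing(P→B) − bearing(P→Z) = 79.00° ✓; |PB| = 9.900 ✓; ∠(PB, BA) = 90.00° ✓; |BA| = 23.90 ✗.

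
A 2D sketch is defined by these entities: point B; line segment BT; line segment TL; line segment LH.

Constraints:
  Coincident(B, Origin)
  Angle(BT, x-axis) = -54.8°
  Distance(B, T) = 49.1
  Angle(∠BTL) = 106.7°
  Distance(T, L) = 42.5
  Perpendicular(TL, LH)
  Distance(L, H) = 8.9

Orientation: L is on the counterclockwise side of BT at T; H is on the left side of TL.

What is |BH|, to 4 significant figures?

68.25

∠BTL = 106.7°, so TL runs at -54.8° + (180° − 106.7°) = 18.50° from the x-axis; with |TL| = 42.5, L = T + 42.5·(cos 18.50°, sin 18.50°) = (68.61, -26.64). TL is perpendicular to LH; with |LH| = 8.9 on the left of TL, H = L + 8.9·(-0.3173, 0.9483) = (65.78, -18.20). Then |BH| = |H − B| = 68.25.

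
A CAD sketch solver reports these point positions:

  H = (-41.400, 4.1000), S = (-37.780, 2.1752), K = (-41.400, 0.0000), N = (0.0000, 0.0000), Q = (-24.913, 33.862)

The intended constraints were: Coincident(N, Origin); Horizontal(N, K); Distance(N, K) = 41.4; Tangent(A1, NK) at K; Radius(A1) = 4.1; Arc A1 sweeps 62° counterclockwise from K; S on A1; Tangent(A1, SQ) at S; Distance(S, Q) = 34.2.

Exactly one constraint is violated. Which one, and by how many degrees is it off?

Tangent(A1, SQ) at S — off by 5.90°.

N = (0.00, 0.00) ✓; N.y = 0.00, K.y = 0.00 ✓; |NK| = 41.40 ✓; ∠(HK, KN) = 90.00° ✓; |HK| = 4.100 ✓; bearing(H→S) − bearing(H→K) = 62.00° ✓; |HS| = 4.100 ✓; ∠(HS, SQ) = 84.10° ✗; |SQ| = 34.20 ✓.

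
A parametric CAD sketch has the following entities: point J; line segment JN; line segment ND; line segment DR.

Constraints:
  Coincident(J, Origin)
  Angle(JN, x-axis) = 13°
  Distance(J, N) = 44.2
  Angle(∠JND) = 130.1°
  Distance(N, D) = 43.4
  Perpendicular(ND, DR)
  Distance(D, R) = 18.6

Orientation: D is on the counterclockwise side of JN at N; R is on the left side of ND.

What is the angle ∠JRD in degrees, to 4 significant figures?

101.9°

∠JND = 130.1°, so ND runs at 13.0° + (180° − 130.1°) = 62.90° from the x-axis; with |ND| = 43.4, D = N + 43.4·(cos 62.90°, sin 62.90°) = (62.84, 48.58). The perpendicularity gives DR at right angles to ND; with |DR| = 18.6 on the left of ND, R = D + 18.6·(-0.8902, 0.4555) = (46.28, 57.05). Then cos ∠JRD = RJ·RD / (|RJ||RD|), giving 101.9°.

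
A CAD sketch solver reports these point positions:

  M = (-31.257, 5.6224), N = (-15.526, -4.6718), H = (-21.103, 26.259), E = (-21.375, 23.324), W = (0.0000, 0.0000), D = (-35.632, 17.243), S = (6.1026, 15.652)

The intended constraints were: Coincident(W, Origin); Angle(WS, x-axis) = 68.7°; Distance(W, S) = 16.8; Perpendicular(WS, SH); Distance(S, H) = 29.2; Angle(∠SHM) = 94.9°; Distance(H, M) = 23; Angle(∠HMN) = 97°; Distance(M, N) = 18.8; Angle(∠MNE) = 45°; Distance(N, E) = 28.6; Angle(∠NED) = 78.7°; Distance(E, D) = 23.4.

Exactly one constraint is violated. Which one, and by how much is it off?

Distance(E, D) = 23.4 — off by 7.90.

W = (0.00, 0.00) ✓; WS at 68.70° ✓; |WS| = 16.80 ✓; ∠(WS, SH) = 90.00° ✓; |SH| = 29.20 ✓; ∠SHM = 94.90° ✓; |HM| = 23.00 ✓; ∠HMN = 97.00° ✓; |MN| = 18.80 ✓; ∠MNE = 45.00° ✓; |NE| = 28.60 ✓; ∠NED = 78.70° ✓; |ED| = 15.50 ✗.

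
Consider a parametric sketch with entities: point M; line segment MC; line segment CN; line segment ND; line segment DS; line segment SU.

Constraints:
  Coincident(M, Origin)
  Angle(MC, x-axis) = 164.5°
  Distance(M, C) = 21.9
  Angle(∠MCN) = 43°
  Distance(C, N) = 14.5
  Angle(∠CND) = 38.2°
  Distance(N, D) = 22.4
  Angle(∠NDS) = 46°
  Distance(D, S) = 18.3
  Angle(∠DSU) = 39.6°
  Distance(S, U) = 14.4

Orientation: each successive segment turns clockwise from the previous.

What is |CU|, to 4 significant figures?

10.18

M is at the origin; MC runs at 164.5° with length 21.9, so C = (-21.10, 5.853). ∠MCN = 43.0° gives CN at 27.50° from the x-axis; with |CN| = 14.5, N = (-8.242, 12.55). ∠CND = 38.2° gives ND at -114.3° from the x-axis; with |ND| = 22.4, D = (-17.46, -7.868). ∠NDS = 46.0° gives DS at 111.7° from the x-axis; with |DS| = 18.3, S = (-24.23, 9.136). ∠DSU = 39.6° gives SU at -28.70° from the x-axis; with |SU| = 14.4, U = (-11.60, 2.220). Then |CU| = |U − C| = 10.18.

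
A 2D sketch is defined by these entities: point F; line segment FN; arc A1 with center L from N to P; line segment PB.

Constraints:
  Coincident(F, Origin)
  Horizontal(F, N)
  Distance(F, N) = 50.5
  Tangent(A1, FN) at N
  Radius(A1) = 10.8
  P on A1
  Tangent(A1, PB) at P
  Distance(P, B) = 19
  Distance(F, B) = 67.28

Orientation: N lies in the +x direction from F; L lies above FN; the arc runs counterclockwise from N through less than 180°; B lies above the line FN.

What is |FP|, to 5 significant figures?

62.352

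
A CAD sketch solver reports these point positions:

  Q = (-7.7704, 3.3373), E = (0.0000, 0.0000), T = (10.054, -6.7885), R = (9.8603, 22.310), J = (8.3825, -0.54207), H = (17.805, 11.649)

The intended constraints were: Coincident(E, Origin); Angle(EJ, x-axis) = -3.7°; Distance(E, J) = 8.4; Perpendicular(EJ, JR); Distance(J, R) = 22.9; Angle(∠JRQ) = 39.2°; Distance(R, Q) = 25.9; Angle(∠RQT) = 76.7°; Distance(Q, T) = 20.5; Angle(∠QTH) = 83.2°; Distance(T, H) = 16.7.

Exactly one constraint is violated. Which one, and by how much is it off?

Distance(T, H) = 16.7 — off by 3.30.

E = (0.00, 0.00) ✓; EJ at -3.700° ✓; |EJ| = 8.400 ✓; ∠(EJ, JR) = 90.00° ✓; |JR| = 22.90 ✓; ∠JRQ = 39.20° ✓; |RQ| = 25.90 ✓; ∠RQT = 76.70° ✓; |QT| = 20.50 ✓; ∠QTH = 83.20° ✓; |TH| = 20.00 ✗.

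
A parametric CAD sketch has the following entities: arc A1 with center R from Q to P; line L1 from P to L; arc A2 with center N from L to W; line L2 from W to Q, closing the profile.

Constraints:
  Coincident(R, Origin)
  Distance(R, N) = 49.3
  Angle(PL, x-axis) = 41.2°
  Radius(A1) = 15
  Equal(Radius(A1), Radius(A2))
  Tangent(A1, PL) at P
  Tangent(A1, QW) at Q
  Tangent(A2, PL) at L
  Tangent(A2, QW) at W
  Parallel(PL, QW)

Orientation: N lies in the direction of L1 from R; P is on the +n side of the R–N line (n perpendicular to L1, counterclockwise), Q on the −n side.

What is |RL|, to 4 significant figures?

51.53

The slot axis is L1's direction at 41.2°, so u = (cos 41.2°, sin 41.2°) = (0.7524, 0.6587) and n = (−sin 41.2°, cos 41.2°) = (-0.6587, 0.7524). R is at the origin and N lies 49.3 along u from R, so N = 49.3·u = (37.09, 32.47). Tangency of A1 to both parallel lines with radius 15.0 puts P and Q at R ± 15.0·n: P = (-9.880, 11.29), Q = (9.880, -11.29). Equal radii place L and W the same way about N: L = N + 15.0·n = (27.21, 43.76), W = N − 15.0·n = (46.97, 21.19). Then |RL| = |L − R| = 51.53.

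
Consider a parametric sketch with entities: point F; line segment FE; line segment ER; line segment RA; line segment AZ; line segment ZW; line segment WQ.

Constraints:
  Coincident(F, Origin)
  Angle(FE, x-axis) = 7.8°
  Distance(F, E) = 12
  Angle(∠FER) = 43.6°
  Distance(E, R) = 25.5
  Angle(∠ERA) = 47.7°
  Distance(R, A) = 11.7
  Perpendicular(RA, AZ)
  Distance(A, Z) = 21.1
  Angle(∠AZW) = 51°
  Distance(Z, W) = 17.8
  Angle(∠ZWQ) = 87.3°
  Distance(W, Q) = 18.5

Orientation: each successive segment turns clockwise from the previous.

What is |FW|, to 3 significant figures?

19.8

The perpendicularity gives AZ at right angles to RA, so AZ runs at 9.10°; with |AZ| = 21.1, Z = (15.0, -3.41). ∠AZW = 51.0° gives ZW at -120° from the x-axis; with |ZW| = 17.8, W = (6.09, -18.8). Then |FW| = |W − F| = 19.8.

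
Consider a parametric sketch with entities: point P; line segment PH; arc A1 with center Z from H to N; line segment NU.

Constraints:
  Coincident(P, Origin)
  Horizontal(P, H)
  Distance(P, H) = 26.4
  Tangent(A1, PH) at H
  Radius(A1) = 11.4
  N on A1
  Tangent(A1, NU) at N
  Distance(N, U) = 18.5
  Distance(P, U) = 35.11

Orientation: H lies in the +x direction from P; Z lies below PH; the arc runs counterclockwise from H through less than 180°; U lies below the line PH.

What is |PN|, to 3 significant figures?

19.5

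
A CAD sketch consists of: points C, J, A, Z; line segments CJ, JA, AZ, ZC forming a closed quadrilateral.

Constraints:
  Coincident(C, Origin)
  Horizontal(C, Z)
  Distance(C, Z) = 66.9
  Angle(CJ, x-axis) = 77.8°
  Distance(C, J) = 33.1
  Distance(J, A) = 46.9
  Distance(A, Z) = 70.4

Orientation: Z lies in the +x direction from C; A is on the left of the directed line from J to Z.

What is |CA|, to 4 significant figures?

76.75

Checks: CJ at 77.80° ✓; |JA| = 46.90 ✓; |AZ| = 70.40 ✓.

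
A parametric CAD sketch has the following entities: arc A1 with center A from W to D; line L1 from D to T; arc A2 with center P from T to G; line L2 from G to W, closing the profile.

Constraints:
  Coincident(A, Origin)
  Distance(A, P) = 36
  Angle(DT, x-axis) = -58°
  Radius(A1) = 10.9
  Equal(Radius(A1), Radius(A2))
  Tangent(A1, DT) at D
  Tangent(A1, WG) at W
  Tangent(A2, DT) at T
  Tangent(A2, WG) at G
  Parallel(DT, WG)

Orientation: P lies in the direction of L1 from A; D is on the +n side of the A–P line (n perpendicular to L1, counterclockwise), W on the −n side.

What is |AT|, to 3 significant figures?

37.6

The slot axis is L1's direction at -58.0°, so u = (cos -58.0°, sin -58.0°) = (0.530, -0.848) and n = (−sin -58.0°, cos -58.0°) = (0.848, 0.530). A is at the origin and P lies 36.0 along u from A, so P = 36.0·u = (19.1, -30.5). Tangency of A1 to both parallel lines with radius 10.9 puts D and W at A ± 10.9·n: D = (9.24, 5.78), W = (-9.24, -5.78). Equal radii place T and G the same way about P: T = P + 10.9·n = (28.3, -24.8), G = P − 10.9·n = (9.83, -36.3). Then |AT| = |T − A| = 37.6.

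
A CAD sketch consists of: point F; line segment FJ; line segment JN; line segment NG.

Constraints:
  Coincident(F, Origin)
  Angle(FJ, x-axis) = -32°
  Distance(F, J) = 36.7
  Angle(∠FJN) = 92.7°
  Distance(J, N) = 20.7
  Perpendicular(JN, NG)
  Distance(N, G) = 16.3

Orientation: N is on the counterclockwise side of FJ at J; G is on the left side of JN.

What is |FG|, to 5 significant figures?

30.291

F is at the origin; FJ runs at -32.0° with length 36.7, so J = 36.7·(cos -32.0°, sin -32.0°) = (31.123, -19.448). ∠FJN = 92.7°, so JN runs at -32.0° + (180° − 92.7°) = 55.300° from the x-axis; with |JN| = 20.7, N = J + 20.7·(cos 55.300°, sin 55.300°) = (42.907, -2.4297). The perpendicularity gives NG at right angles to JN; with |NG| = 16.3 on the left of JN, G = N + 16.3·(-0.82214, 0.56928) = (29.507, 6.8496). Then |FG| = |G − F| = 30.291.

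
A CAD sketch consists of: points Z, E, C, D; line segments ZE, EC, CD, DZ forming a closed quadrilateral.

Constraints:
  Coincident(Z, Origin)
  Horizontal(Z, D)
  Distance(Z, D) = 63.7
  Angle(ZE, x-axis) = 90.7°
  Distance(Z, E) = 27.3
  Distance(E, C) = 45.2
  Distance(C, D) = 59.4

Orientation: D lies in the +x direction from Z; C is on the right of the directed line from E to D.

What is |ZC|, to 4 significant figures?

18.64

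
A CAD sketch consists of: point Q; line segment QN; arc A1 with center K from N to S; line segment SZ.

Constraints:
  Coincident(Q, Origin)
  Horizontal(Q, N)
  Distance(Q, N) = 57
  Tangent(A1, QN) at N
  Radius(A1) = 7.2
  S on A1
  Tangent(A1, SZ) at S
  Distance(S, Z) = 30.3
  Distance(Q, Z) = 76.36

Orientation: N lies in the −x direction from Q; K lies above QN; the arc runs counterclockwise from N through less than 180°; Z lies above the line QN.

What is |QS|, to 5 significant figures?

52.074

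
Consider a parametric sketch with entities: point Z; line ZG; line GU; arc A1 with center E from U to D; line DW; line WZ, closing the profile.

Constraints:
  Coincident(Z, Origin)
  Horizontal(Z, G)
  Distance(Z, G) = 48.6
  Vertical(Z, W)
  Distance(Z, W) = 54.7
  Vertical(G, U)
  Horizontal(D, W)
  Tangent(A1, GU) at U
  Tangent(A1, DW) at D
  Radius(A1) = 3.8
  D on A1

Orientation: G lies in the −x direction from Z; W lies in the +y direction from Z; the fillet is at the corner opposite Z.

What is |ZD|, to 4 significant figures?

70.70

The virtual corner opposite Z is at (-48.60, 54.70). The tangent condition forces EU to be normal to GU and since A1 is tangent to DW there, ED ⟂ DW, with radius 3.8, so the center E sits 3.8 in from both sides at E = (-44.80, 50.90). That places the tangent points at U = (-48.60, 50.90) on GU and D = (-44.80, 54.70) on DW. Then |ZD| = |D − Z| = 70.70.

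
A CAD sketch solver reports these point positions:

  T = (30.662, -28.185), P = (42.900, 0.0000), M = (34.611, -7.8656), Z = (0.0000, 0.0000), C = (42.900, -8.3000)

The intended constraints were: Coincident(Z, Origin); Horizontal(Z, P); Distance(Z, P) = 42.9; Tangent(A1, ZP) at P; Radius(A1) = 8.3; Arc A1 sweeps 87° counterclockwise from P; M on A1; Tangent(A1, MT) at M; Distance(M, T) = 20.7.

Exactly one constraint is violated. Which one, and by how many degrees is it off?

Tangent(A1, MT) at M — off by 8.00°.

Z = (0.00, 0.00) ✓; Z.y = 0.00, P.y = 0.00 ✓; |ZP| = 42.90 ✓; ∠(CP, PZ) = 90.00° ✓; |CP| = 8.300 ✓; bearing(C→M) − bearing(C→P) = 87.00° ✓; |CM| = 8.300 ✓; ∠(CM, MT) = 98.00° ✗; |MT| = 20.70 ✓.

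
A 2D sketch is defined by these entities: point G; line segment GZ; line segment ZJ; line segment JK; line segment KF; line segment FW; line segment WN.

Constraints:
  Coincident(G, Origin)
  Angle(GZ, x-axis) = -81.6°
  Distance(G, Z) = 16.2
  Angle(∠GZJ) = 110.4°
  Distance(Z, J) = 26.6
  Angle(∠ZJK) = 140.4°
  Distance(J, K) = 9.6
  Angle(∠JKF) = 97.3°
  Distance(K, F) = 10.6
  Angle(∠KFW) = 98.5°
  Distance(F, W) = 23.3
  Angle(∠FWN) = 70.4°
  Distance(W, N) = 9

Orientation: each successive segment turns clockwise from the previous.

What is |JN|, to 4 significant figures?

13.43

G is at the origin; GZ runs at -81.6° with length 16.2, so Z = (2.367, -16.03). ∠GZJ = 110.4° gives ZJ at -151.2° from the x-axis; with |ZJ| = 26.6, J = (-20.94, -28.84). ∠ZJK = 140.4° gives JK at 169.2° from the x-axis; with |JK| = 9.6, K = (-30.37, -27.04). ∠JKF = 97.3° gives KF at 86.50° from the x-axis; with |KF| = 10.6, F = (-29.73, -16.46). ∠KFW = 98.5° gives FW at 5.000° from the x-axis; with |FW| = 23.3, W = (-6.515, -14.43). ∠FWN = 70.4° gives WN at -104.6° from the x-axis; with |WN| = 9.0, N = (-8.783, -23.14). Then |JN| = |N − J| = 13.43.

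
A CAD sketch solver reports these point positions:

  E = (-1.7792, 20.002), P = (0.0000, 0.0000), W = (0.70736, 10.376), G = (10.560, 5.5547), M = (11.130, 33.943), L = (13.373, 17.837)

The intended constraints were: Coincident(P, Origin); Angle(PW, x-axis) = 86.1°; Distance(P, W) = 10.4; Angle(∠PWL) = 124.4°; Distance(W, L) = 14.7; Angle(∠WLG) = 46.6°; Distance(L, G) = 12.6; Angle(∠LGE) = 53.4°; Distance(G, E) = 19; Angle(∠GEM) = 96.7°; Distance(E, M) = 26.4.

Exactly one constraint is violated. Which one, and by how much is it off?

Distance(E, M) = 26.4 — off by 7.40.

P = (0.00, 0.00) ✓; PW at 86.10° ✓; |PW| = 10.40 ✓; ∠PWL = 124.4° ✓; |WL| = 14.70 ✓; ∠WLG = 46.60° ✓; |LG| = 12.60 ✓; ∠LGE = 53.40° ✓; |GE| = 19.00 ✓; ∠GEM = 96.70° ✓; |EM| = 19.00 ✗.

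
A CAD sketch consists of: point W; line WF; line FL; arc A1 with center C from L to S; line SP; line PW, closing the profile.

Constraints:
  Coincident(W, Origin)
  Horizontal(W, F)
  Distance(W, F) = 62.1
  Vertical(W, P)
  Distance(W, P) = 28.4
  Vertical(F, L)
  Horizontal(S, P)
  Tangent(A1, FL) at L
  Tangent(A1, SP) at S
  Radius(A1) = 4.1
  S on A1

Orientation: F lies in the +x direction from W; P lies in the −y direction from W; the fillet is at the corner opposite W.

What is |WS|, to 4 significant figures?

64.58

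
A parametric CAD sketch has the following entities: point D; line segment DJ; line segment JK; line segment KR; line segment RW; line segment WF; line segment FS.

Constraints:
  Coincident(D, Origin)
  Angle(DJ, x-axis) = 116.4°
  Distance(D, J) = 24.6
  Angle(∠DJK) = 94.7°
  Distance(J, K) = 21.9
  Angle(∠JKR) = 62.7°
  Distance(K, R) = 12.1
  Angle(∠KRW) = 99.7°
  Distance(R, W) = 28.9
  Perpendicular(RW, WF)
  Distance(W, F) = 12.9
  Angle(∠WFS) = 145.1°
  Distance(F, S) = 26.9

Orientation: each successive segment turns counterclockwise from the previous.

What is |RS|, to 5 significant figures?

37.481

The perpendicularity gives WF at right angles to RW, so WF runs at 129.30°; with |WF| = 12.9, F = (-7.9607, 34.286). ∠WFS = 145.1° gives FS at 164.20° from the x-axis; with |FS| = 26.9, S = (-33.844, 41.610). Then |RS| = |S − R| = 37.481.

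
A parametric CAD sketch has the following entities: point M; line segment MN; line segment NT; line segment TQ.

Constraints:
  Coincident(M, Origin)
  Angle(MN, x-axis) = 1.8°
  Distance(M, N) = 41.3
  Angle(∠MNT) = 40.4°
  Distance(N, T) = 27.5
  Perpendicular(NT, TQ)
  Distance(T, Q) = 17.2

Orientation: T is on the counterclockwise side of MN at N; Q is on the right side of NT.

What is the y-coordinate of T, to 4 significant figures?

18.45

M is at the origin; MN runs at 1.8° with length 41.3, so N = 41.3·(cos 1.8°, sin 1.8°) = (41.28, 1.297). ∠MNT = 40.4°, so NT runs at 1.8° + (180° − 40.4°) = 141.4° from the x-axis; with |NT| = 27.5, T = N + 27.5·(cos 141.4°, sin 141.4°) = (19.79, 18.45). So T.y = 18.45.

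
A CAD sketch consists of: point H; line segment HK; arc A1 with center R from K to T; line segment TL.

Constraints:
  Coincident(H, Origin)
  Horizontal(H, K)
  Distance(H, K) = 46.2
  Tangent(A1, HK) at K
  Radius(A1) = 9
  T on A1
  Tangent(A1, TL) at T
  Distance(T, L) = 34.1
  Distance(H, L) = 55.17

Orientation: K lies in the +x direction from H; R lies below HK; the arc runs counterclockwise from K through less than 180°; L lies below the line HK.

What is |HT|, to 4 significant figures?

38.17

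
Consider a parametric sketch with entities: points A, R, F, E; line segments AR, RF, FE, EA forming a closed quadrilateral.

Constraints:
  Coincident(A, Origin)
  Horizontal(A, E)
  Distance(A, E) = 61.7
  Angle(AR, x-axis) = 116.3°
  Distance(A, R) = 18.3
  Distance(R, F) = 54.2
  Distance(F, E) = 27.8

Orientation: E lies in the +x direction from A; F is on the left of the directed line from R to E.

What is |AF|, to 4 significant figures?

51.07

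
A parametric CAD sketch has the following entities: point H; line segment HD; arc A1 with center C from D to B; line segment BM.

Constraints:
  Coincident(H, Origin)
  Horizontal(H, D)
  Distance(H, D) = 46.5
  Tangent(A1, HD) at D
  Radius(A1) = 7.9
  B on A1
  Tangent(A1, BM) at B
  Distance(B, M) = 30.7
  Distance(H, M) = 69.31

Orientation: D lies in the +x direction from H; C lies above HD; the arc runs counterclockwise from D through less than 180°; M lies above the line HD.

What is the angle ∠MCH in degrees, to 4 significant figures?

121.8°

H is at the origin; HD is horizontal with |HD| = 46.5 and D on the +x side, so D = (46.50, 0.000). The tangent condition forces CD to be normal to HD, so C = D + (0, 7.9) = (46.50, 7.900). Since CB ⟂ BM (tangency), |CM| = √(7.9² + 30.7²) = 31.70 regardless of where B sits on A1. So M lies on both circle(H, 69.31) and circle(C, 31.70); the above-HD intersection is M = (58.44, 37.27). B is the foot of the tangent from M: B = (54.33, 6.842).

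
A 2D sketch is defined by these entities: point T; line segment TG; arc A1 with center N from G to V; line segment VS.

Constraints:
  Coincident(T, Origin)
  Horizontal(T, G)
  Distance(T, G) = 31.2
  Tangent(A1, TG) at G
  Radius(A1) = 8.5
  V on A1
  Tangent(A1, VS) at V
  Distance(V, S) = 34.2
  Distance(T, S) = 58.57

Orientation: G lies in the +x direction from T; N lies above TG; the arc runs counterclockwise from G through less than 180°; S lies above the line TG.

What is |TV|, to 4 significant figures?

40.57

T is at the origin; T and G share the same y with |TG| = 31.2 and G on the +x side, so G = (31.20, 0.000). The tangent condition forces NG to be normal to TG, so N = G + (0, 8.5) = (31.20, 8.500). Since NV ⟂ VS (tangency), |NS| = √(8.5² + 34.2²) = 35.24 regardless of where V sits on A1. So S lies on both circle(T, 58.57) and circle(N, 35.24); the above-TG intersection is S = (40.24, 42.56). V is the foot of the tangent from S: V = (39.70, 8.367).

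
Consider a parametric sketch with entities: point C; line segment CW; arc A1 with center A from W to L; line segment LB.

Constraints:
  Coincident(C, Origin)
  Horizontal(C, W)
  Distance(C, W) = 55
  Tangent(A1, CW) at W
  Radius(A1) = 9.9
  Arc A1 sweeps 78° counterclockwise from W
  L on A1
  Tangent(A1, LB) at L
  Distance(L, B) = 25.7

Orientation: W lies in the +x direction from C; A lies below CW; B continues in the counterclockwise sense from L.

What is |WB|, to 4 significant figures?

36.24

On A1, W sits at bearing 90° from A; a 78° counterclockwise sweep puts L at bearing 168°, so L = A + 9.9·(cos 168°, sin 168°) = (45.32, -7.842). The tangent condition forces AL to be normal to LB, so LB runs along (−sin 168°, cos 168°); with |LB| = 25.7, B = (39.97, -32.98). Then |WB| = |B − W| = 36.24.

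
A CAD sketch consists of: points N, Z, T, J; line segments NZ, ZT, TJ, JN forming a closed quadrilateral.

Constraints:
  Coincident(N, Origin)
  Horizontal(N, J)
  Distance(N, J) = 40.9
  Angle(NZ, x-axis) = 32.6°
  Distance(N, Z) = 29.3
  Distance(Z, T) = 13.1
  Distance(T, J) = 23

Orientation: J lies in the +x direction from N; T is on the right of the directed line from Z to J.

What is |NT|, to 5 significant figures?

18.820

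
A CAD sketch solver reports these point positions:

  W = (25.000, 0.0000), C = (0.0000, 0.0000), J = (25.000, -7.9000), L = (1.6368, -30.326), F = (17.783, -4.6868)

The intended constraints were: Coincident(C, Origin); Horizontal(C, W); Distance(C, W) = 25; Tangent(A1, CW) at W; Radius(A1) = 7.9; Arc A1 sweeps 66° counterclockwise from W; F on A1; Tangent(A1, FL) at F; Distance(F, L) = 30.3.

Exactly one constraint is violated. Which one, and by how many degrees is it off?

Tangent(A1, FL) at F — off by 8.20°.

C = (0.00, 0.00) ✓; C.y = 0.00, W.y = 0.00 ✓; |CW| = 25.00 ✓; ∠(JW, WC) = 90.00° ✓; |JW| = 7.900 ✓; bearing(J→F) − bearing(J→W) = 66.00° ✓; |JF| = 7.900 ✓; ∠(JF, FL) = 98.20° ✗; |FL| = 30.30 ✓.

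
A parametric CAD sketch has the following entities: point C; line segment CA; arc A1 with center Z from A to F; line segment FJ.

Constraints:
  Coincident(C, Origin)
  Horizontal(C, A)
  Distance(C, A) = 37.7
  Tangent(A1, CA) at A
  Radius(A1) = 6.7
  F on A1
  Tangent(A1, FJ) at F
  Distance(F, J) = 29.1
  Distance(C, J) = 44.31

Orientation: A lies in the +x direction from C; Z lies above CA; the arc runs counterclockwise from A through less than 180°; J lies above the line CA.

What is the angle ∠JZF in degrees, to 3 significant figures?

77.0°

Checks: |ZF| = 6.700 ✓; ∠(ZF, FJ) = 90.00° ✓; |FJ| = 29.10 ✓; |CJ| = 44.31 ✓.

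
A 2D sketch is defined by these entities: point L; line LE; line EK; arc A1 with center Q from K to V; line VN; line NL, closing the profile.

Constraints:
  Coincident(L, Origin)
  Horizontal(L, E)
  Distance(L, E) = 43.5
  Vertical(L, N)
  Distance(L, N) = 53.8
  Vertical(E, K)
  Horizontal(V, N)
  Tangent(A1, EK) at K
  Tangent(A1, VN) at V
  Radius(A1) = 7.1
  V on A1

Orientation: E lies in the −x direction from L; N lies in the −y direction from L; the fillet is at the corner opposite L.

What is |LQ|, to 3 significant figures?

59.2

L and N share the same x with |LN| = 53.8 and N on the −y side, so N = (0.00, -53.8). The virtual corner opposite L is at (-43.5, -53.8). Tangency of A1 to EK means the radius QK is perpendicular to EK and since A1 is tangent to VN there, QV ⟂ VN, with radius 7.1, so the center Q sits 7.1 in from both sides at Q = (-36.4, -46.7). Then |LQ| = |Q − L| = 59.2.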